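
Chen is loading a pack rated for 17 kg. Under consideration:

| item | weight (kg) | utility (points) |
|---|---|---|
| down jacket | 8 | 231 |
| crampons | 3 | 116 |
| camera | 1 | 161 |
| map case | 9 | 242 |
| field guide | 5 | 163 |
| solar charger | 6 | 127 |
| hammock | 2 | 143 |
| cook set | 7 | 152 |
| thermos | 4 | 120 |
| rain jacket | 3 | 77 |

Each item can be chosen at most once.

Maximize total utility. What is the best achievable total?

728

A density-first pass picks crampons + camera + field guide + hammock + thermos — 703 at 15 kg.
Dropping field guide and thermos frees 9 kg; slotting in down jacket + rain jacket (11 kg) lifts the total to 728 at 17 kg.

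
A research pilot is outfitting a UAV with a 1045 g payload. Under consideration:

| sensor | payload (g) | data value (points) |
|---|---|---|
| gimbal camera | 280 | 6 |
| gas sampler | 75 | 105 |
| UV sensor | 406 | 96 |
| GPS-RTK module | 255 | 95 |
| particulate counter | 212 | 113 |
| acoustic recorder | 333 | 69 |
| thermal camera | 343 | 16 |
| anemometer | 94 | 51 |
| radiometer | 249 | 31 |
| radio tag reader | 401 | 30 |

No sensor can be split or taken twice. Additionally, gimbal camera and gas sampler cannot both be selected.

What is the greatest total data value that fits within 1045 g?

460

Best packing: gas sampler + UV sensor + GPS-RTK module + particulate counter + anemometer — 1042 g, 460 total.
Runner-up gas sampler + GPS-RTK module + particulate counter + acoustic recorder + anemometer tops out at 433.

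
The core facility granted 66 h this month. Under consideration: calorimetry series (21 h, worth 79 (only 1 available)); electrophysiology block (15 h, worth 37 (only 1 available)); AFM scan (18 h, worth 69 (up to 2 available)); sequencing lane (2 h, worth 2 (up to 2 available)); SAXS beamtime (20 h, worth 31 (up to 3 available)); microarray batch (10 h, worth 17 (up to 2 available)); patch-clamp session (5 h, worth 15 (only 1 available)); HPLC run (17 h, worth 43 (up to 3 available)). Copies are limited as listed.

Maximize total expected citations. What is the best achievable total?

By expected citations per h: AFM scan 3.83, calorimetry series 3.76, patch-clamp session 3.00 lead.
Calorimetry series + 2×AFM scan + 2×sequencing lane + patch-clamp session uses 66 of the 66 h and totals 236.
That's the maximum — no swap from here does better than 236.

236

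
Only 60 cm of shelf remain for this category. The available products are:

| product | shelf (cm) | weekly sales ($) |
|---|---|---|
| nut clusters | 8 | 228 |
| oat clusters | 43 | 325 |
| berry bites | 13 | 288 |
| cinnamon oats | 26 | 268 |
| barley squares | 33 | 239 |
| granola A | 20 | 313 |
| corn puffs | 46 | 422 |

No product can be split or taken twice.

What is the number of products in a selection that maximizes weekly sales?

3

Best achievable weekly sales is 869.
One optimal bundle: berry bites + cinnamon oats + granola A (59 cm).
Any selection reaching 869 contains exactly 3 products.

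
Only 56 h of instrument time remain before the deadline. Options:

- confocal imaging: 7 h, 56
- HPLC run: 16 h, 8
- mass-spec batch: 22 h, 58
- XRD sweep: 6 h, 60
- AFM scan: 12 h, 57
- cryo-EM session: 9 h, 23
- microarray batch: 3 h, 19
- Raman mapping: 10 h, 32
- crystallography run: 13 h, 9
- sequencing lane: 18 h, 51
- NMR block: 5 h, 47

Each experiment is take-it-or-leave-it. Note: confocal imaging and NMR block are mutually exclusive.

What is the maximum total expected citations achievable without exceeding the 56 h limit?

275

Taking confocal imaging + XRD sweep + AFM scan + microarray batch + Raman mapping + sequencing lane: 56 h used, 275 in expected citations.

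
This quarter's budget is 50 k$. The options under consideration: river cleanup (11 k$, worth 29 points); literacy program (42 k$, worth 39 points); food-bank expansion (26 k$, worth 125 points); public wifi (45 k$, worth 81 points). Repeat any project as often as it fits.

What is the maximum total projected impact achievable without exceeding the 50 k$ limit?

Taking 2×river cleanup + food-bank expansion: 48 k$ used, 183 in projected impact.
The spare 2 k$ is too small for any remaining project, and no exchange beats 183.

183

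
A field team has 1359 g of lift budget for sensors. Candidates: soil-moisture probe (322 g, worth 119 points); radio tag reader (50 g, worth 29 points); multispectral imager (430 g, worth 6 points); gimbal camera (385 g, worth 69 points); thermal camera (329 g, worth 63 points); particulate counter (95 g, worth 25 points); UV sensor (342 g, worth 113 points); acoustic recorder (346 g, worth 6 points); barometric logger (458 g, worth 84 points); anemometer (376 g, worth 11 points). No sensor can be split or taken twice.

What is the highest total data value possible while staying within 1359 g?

370

Filling by ratio: soil-moisture probe + radio tag reader + thermal camera + particulate counter + UV sensor for 349, with 221 g left unused.
The 329 g tied up in thermal camera is better spent on barometric logger — total rises to 370 (1267 g).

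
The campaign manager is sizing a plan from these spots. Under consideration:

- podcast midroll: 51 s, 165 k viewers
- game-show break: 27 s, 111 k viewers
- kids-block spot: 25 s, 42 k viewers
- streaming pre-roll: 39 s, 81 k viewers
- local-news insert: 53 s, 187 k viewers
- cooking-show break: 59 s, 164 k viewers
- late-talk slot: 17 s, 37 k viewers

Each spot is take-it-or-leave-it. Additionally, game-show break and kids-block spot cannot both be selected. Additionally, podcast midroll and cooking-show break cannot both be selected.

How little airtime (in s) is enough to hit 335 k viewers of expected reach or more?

97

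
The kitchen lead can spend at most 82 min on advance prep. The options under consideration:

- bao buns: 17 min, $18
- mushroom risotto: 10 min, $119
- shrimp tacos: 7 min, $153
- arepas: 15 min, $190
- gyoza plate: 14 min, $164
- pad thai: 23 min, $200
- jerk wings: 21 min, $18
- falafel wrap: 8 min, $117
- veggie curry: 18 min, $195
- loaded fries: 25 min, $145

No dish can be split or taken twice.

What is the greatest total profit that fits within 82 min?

Taking the top-ratio dishes first gives mushroom risotto + shrimp tacos + arepas + gyoza plate + falafel wrap + veggie curry for 938 (72 min).
Replace gyoza plate with pad thai: the trade gains 36 net, giving 974 at 81 min.
Runner-up mushroom risotto + shrimp tacos + gyoza plate + pad thai + falafel wrap + veggie curry tops out at 948.

974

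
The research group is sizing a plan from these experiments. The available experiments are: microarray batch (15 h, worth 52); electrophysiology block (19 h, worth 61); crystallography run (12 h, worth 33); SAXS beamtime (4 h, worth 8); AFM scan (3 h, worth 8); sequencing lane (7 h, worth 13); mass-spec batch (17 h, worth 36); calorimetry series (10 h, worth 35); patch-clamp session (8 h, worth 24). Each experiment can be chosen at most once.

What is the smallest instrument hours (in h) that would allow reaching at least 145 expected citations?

44

Minimise h subject to total expected citations ≥ 145.
microarray batch + electrophysiology block + calorimetry series: 148 expected citations at 44 h.
Any bundle with less than 44 h falls short of 145.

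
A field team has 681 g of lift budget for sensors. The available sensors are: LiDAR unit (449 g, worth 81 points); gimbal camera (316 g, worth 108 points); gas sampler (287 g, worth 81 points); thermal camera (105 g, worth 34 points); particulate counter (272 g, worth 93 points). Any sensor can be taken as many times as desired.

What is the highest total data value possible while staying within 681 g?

220

The ratio ordering already packs tightly: thermal camera + 2×particulate counter, 649 g, 220.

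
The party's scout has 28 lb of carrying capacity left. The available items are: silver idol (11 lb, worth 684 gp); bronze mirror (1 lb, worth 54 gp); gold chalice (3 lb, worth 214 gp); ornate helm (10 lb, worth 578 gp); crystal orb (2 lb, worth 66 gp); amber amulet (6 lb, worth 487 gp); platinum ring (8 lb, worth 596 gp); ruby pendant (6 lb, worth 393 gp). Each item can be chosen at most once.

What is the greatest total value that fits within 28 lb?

1981

Ranking by ratio (value/lb): amber amulet 81.17, platinum ring 74.50, gold chalice 71.33.
Filling by ratio: bronze mirror + gold chalice + crystal orb + amber amulet + platinum ring + ruby pendant for 1810, with 2 lb left unused.
Replace bronze mirror and crystal orb and ruby pendant with silver idol: the trade gains 171 net, giving 1981 at 28 lb.
An exhaustive check of the 256 subsets confirms 1981.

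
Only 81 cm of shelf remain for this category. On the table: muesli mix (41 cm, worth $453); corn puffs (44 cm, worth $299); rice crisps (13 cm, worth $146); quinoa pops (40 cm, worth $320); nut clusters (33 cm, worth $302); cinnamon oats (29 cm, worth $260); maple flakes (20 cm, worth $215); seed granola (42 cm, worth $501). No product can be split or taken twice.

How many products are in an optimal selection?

The maximum weekly sales within 81 cm is 862.
rice crisps + maple flakes + seed granola hits 862 at 75 cm.
All optima have 3 products.

3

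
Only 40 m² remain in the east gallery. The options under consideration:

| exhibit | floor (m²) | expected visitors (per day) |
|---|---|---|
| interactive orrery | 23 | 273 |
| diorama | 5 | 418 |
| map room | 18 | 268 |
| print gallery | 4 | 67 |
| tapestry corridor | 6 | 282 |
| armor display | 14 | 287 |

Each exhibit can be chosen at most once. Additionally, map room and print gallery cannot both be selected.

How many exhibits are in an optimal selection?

4

The maximum expected visitors within 40 m² is 1054.
One optimal bundle: diorama + print gallery + tapestry corridor + armor display (29 m²).
Any selection reaching 1054 contains exactly 4 exhibits.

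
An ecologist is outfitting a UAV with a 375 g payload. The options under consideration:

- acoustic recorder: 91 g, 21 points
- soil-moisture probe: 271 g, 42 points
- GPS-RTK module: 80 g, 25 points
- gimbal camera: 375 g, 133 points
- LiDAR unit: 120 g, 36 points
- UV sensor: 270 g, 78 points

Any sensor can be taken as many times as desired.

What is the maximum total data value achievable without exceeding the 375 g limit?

Best packing: gimbal camera — 375 g, 133 total.

133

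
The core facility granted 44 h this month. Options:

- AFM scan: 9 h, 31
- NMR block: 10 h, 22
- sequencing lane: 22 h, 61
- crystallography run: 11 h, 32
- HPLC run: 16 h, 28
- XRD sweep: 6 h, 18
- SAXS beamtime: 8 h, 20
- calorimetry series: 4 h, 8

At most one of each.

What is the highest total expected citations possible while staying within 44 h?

124

A density-first pass picks AFM scan + NMR block + crystallography run + XRD sweep + SAXS beamtime — 123 at 44 h.
Dropping NMR block and XRD sweep and SAXS beamtime frees 24 h; slotting in sequencing lane (22 h) lifts the total to 124 at 42 h.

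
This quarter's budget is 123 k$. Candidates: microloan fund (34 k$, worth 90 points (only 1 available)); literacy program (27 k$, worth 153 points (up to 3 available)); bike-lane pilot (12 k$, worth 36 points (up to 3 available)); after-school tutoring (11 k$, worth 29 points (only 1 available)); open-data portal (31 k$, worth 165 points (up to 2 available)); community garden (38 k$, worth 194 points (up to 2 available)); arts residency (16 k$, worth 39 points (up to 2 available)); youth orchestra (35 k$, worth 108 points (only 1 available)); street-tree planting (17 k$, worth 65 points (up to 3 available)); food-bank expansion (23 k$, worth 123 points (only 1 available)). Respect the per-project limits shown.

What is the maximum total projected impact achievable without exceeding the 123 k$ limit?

Taking the top-ratio projects first gives 3×literacy program + street-tree planting + food-bank expansion for 647 (121 k$).
A better packing is 2×literacy program + open-data portal + community garden: 123 k$, total 665.
Nothing else within 123 k$ beats 665.

665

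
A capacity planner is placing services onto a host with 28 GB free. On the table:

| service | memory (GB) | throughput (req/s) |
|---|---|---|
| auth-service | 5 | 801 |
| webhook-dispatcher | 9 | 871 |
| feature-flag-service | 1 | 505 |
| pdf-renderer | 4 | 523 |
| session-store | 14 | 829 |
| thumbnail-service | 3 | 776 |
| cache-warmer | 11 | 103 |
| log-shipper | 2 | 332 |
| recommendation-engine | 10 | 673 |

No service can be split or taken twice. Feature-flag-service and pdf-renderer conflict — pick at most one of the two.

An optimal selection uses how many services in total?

Best achievable throughput is 3626.
One optimal bundle: auth-service + webhook-dispatcher + feature-flag-service + thumbnail-service + recommendation-engine (28 GB).
Any selection reaching 3626 contains exactly 5 services.

5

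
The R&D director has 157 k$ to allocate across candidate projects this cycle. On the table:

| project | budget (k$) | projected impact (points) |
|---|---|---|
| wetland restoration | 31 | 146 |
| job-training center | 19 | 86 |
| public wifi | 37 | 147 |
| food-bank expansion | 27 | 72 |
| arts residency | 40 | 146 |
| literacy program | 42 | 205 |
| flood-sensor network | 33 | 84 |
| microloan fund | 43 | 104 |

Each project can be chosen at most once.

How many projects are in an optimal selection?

The maximum projected impact within 157 k$ is 656.
wetland restoration + job-training center + public wifi + food-bank expansion + literacy program hits 656 at 156 k$.
All optima have 5 projects.

5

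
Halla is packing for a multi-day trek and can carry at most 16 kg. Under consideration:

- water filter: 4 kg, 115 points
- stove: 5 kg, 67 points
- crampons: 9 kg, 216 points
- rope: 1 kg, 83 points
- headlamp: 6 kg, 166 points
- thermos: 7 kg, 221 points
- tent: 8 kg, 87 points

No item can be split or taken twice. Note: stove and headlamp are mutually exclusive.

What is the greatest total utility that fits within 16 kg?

470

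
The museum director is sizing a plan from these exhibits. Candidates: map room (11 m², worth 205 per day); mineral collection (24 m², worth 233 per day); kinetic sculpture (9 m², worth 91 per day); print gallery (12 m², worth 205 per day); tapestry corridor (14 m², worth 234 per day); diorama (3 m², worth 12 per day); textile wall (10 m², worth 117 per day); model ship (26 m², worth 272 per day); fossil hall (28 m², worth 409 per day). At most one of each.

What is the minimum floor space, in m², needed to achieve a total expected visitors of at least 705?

46

Look for the lowest-floor combination reaching 705.
map room + kinetic sculpture + print gallery + tapestry corridor: 735 expected visitors at 46 m².
Below 46 m² the best achievable stays under 705.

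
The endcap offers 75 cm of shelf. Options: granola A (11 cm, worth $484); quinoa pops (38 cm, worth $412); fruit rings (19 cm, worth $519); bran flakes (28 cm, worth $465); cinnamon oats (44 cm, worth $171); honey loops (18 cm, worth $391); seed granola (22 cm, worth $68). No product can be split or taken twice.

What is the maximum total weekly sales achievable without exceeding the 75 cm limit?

1468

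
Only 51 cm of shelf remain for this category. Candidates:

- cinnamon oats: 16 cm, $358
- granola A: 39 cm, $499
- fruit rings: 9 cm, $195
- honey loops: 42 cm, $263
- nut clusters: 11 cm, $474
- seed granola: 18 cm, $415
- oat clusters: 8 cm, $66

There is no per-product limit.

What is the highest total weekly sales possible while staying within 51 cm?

1896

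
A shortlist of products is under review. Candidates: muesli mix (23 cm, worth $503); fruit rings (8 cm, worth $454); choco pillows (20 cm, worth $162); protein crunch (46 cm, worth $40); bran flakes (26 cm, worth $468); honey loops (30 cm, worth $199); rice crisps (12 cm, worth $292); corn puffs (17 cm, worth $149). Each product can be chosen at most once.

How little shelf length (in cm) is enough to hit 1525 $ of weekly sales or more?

69

Minimise cm subject to total weekly sales ≥ 1525.
Taking muesli mix + fruit rings + bran flakes + rice crisps gives 1717 (≥ 1525) for 69 cm.
No combination under 69 cm hits 1525.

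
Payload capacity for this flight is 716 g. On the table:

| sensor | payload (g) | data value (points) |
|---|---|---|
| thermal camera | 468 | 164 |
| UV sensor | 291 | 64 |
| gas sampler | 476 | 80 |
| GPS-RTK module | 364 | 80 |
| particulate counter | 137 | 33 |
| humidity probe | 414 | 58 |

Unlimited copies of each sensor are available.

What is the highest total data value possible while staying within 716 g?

197

Thermal camera + particulate counter uses 605 of the 716 g and totals 197.
That's the maximum — no swap from here does better than 197.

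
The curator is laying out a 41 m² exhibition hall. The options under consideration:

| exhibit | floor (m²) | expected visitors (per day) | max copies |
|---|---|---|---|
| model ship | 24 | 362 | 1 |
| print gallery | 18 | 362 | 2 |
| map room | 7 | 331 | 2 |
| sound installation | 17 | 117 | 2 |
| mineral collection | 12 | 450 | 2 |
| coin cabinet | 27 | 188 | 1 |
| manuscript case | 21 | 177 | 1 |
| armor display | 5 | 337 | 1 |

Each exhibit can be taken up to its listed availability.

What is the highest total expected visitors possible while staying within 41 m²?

Greedy by ratio would take 2×map room + mineral collection + armor display: 31 m² used, total 1449.
Replace map room with mineral collection: the trade gains 119 net, giving 1568 at 36 m².

1568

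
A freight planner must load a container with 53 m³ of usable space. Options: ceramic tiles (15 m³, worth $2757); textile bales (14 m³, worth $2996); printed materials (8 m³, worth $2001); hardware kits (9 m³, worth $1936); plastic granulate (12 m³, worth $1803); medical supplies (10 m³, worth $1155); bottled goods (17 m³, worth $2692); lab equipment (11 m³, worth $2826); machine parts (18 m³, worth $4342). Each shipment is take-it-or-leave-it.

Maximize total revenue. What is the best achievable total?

Greedy by ratio would take printed materials + hardware kits + lab equipment + machine parts: 46 m³ used, total 11105.
Dropping hardware kits frees 9 m³; slotting in textile bales (14 m³) lifts the total to 12165 at 51 m³.
The closest alternative, textile bales + hardware kits + lab equipment + machine parts, reaches only 12100.

12165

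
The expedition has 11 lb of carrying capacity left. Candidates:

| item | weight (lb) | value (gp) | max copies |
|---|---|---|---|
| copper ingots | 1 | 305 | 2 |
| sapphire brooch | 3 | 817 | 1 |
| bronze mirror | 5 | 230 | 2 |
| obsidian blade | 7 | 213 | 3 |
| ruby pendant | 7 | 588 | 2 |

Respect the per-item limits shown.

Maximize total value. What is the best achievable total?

1710

Taking the top-ratio items first gives 2×copper ingots + sapphire brooch + bronze mirror for 1657 (10 lb).
Replace copper ingots and bronze mirror with ruby pendant: the trade gains 53 net, giving 1710 at 11 lb.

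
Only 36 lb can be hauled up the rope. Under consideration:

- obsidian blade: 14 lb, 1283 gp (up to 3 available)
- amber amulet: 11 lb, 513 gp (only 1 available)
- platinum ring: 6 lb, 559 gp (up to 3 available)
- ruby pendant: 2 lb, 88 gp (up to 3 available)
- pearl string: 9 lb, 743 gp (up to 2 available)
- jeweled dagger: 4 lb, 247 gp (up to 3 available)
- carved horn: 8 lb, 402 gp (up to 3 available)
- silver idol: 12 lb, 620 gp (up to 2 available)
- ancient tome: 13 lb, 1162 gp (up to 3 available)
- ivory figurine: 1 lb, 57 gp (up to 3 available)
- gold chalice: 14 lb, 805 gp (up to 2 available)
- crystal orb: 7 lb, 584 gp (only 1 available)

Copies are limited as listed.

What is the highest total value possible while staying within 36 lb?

3239

Taking the top-ratio items first gives obsidian blade + 3×platinum ring + jeweled dagger for 3207 (36 lb).
Replace 2×platinum ring and jeweled dagger with obsidian blade + 2×ivory figurine: the trade gains 32 net, giving 3239 at 36 lb.
Nothing else within 36 lb beats 3239.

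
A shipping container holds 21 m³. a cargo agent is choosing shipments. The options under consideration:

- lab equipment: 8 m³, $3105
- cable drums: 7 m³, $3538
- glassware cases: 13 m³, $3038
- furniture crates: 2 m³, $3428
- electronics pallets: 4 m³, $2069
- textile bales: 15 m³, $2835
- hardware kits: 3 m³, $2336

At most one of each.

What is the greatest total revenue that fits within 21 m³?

Ranking by ratio (revenue/m³): furniture crates 1714.00, hardware kits 778.67, electronics pallets 517.25, cable drums 505.43.
A density-first pass picks cable drums + furniture crates + electronics pallets + hardware kits — 11371 at 16 m³.
Replace electronics pallets with lab equipment: the trade gains 1036 net, giving 12407 at 20 m³.

12407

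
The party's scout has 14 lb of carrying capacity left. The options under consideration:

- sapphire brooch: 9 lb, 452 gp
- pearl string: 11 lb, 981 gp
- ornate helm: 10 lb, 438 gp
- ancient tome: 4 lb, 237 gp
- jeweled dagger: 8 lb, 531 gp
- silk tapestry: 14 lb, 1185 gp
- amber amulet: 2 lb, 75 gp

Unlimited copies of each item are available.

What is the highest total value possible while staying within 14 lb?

1185

Ranking by ratio (value/lb): pearl string 89.18, silk tapestry 84.64, jeweled dagger 66.38, ancient tome 59.25.
The ratio heuristic lands on pearl string + amber amulet (1056) but leaves 1 lb idle.
Replace pearl string and amber amulet with silk tapestry: the trade gains 129 net, giving 1185 at 14 lb.
No other feasible combination exceeds 1185.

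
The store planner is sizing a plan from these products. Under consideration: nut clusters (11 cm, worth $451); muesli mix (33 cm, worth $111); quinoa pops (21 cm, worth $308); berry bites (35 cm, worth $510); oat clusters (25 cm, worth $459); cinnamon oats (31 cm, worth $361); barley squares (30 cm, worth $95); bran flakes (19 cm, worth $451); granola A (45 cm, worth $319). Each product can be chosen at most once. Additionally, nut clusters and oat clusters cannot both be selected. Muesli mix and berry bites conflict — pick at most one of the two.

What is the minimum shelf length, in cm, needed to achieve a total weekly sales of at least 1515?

82

Need the lightest bundle worth ≥ 1515.
nut clusters + quinoa pops + cinnamon oats + bran flakes reaches 1571 using 82 cm.
Below 82 cm the best achievable stays under 1515.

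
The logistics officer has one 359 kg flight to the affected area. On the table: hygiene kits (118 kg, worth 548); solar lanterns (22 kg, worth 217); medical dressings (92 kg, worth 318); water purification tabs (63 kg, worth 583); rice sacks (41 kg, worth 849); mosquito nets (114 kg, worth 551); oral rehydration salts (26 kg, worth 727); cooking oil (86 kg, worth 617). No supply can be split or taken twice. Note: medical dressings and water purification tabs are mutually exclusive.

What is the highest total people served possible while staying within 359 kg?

Best packing: solar lanterns + water purification tabs + rice sacks + mosquito nets + oral rehydration salts + cooking oil — 352 kg, 3544 total.
Runner-up hygiene kits + solar lanterns + water purification tabs + rice sacks + oral rehydration salts + cooking oil tops out at 3541.

3544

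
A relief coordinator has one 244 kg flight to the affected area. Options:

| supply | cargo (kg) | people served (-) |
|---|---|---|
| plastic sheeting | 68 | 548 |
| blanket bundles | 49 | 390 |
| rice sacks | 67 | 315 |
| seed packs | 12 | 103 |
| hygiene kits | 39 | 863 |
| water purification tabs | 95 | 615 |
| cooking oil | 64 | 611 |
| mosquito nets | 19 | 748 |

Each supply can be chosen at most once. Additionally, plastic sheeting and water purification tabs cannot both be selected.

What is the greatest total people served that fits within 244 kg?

3160

Density check — mosquito nets 39.37, hygiene kits 22.13, cooking oil 9.55 are the best per kg.
Filling by ratio: plastic sheeting + seed packs + hygiene kits + cooking oil + mosquito nets for 2873, with 42 kg left unused.
The 12 kg tied up in seed packs is better spent on blanket bundles — total rises to 3160 (239 kg).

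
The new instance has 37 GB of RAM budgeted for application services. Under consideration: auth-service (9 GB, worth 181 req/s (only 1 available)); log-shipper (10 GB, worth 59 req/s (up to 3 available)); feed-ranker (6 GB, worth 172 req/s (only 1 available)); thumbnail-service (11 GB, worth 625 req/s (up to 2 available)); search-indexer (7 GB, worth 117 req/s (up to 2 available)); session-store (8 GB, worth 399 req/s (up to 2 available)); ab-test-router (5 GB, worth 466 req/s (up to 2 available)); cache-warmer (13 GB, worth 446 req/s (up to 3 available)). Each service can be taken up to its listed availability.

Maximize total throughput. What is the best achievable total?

Density check — ab-test-router 93.20, thumbnail-service 56.82, session-store 49.88 are the best per GB.
Taking the top-ratio services first gives 2×thumbnail-service + 2×ab-test-router for 2182 (32 GB).
The 11 GB tied up in thumbnail-service is better spent on 2×session-store — total rises to 2355 (37 GB).

2355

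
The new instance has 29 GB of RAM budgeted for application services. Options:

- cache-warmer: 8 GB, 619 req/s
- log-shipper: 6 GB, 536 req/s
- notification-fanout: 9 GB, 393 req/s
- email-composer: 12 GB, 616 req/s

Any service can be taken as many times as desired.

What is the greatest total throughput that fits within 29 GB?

Ranking by ratio (throughput/GB): log-shipper 89.33, cache-warmer 77.38, email-composer 51.33, notification-fanout 43.67.
The ratio heuristic lands on 4×log-shipper (2144) but leaves 5 GB idle.
Dropping 2×log-shipper frees 12 GB; slotting in 2×cache-warmer (16 GB) lifts the total to 2310 at 28 GB.
No other feasible combination exceeds 2310.

2310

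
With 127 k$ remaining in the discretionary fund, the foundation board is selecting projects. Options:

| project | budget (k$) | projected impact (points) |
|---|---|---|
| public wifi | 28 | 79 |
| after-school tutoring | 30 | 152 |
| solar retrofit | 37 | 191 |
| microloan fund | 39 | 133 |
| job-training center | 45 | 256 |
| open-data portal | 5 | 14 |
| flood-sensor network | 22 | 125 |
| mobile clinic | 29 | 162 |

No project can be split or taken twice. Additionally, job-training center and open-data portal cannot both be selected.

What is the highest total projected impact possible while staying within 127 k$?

Taking after-school tutoring + job-training center + flood-sensor network + mobile clinic: 126 k$ used, 695 in projected impact.
Next best is after-school tutoring + solar retrofit + open-data portal + flood-sensor network + mobile clinic at 644 (123 k$) — short by 51.

695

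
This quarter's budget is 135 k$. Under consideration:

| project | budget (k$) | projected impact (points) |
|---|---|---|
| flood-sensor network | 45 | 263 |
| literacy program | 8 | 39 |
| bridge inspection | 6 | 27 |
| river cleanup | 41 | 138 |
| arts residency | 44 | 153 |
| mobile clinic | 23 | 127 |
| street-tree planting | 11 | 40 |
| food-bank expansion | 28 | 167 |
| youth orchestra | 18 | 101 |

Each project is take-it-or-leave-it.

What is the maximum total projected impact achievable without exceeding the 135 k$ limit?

Greedy by ratio would take flood-sensor network + literacy program + bridge inspection + mobile clinic + food-bank expansion + youth orchestra: 128 k$ used, total 724.
Replace bridge inspection with street-tree planting: the trade gains 13 net, giving 737 at 133 k$.
Runner-up flood-sensor network + bridge inspection + mobile clinic + street-tree planting + food-bank expansion + youth orchestra tops out at 725.

737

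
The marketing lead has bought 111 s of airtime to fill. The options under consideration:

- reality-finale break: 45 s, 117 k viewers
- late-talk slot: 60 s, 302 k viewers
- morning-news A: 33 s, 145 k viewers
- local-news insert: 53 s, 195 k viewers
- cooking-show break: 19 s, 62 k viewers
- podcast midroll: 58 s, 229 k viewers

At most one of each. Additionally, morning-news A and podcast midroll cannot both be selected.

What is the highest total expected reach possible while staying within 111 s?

Late-talk slot + morning-news A uses 93 of the 111 s and totals 447.

447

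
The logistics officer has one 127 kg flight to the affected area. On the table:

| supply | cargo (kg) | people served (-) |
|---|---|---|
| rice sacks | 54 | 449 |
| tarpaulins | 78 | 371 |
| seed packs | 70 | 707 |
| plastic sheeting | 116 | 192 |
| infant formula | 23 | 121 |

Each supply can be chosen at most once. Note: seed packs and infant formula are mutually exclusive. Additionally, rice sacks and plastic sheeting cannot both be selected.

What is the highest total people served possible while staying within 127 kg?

Taking rice sacks + seed packs: 124 kg used, 1156 in people served.
Nothing else feasible within 127 kg beats 1156.

1156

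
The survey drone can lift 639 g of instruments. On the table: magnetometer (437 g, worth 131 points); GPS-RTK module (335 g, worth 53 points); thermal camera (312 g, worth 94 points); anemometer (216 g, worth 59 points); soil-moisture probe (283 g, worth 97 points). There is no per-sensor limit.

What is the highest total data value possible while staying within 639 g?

2×soil-moisture probe uses 566 of the 639 g and totals 194.
The spare 73 g is too small for any remaining sensor, and no exchange beats 194.

194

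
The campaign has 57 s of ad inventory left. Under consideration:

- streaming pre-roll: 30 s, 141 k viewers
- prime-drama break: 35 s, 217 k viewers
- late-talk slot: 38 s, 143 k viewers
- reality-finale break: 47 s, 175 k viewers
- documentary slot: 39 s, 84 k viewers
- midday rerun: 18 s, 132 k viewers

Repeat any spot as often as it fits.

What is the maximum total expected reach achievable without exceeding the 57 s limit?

3×midday rerun uses 54 of the 57 s and totals 396.

396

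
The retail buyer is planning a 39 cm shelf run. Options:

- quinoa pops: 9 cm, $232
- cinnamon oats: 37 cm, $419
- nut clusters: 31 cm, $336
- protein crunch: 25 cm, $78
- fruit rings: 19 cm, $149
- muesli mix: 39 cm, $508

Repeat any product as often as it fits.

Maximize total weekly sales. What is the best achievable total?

928

Taking 4×quinoa pops: 36 cm used, 928 in weekly sales.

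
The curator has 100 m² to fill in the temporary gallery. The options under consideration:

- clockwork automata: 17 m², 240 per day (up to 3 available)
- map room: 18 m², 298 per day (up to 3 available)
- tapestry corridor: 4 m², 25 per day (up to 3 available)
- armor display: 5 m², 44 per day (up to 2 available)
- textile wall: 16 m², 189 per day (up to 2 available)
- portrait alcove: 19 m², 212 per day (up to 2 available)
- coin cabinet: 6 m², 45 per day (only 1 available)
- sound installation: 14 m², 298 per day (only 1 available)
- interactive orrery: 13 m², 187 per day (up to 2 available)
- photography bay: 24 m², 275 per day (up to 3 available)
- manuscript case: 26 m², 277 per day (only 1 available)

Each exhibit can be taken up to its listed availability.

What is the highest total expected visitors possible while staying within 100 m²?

Ranking by ratio (expected visitors/m²): sound installation 21.29, map room 16.56, interactive orrery 14.38.
Taking the top-ratio exhibits first gives 3×map room + armor display + sound installation + 2×interactive orrery for 1610 (99 m²).
The 18 m² tied up in armor display and interactive orrery is better spent on clockwork automata — total rises to 1619 (98 m²).
No other feasible combination exceeds 1619.

1619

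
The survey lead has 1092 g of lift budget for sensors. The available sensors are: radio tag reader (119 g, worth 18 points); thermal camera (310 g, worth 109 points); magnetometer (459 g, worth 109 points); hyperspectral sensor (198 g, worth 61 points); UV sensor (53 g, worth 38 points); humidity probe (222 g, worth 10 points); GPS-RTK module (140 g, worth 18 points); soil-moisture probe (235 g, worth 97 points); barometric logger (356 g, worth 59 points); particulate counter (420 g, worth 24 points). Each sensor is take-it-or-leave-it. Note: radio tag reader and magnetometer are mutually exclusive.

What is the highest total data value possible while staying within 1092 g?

Density check — UV sensor 0.72, soil-moisture probe 0.41, thermal camera 0.35, hyperspectral sensor 0.31 are the best per g.
The ratio heuristic lands on radio tag reader + thermal camera + hyperspectral sensor + UV sensor + GPS-RTK module + soil-moisture probe (341) but leaves 37 g idle.
The 457 g tied up in radio tag reader and hyperspectral sensor and GPS-RTK module is better spent on magnetometer — total rises to 353 (1057 g).
Next best is radio tag reader + thermal camera + hyperspectral sensor + UV sensor + GPS-RTK module + soil-moisture probe at 341 (1055 g) — short by 12.

353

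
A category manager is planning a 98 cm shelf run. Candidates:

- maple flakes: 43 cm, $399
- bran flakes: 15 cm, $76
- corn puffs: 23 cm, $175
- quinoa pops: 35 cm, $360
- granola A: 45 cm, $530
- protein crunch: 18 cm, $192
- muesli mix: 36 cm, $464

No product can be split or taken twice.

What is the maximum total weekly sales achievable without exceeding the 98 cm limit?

1082

Filling by ratio: bran flakes + granola A + muesli mix for 1070, with 2 cm left unused.
The 51 cm tied up in bran flakes and muesli mix is better spent on quinoa pops + protein crunch — total rises to 1082 (98 cm).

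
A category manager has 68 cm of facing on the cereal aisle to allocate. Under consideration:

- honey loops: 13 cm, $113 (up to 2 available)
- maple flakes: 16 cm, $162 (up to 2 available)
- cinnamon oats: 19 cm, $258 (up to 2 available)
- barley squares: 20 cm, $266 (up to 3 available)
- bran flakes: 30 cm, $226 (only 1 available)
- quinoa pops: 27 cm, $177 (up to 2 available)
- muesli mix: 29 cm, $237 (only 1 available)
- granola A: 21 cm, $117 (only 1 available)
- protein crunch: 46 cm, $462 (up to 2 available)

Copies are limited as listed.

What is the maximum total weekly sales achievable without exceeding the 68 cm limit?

Greedy by ratio would take 2×cinnamon oats + barley squares: 58 cm used, total 782.
Dropping cinnamon oats frees 19 cm; slotting in honey loops + maple flakes (29 cm) lifts the total to 799 at 68 cm.
No other feasible combination exceeds 799.

799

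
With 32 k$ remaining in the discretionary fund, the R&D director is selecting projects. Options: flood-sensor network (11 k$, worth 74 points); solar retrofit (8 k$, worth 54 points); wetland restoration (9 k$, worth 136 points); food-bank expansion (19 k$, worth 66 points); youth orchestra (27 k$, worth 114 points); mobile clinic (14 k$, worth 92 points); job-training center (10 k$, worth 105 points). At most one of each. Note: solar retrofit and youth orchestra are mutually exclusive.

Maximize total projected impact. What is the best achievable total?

315

The ratio heuristic lands on solar retrofit + wetland restoration + job-training center (295) but leaves 5 k$ idle.
Dropping solar retrofit frees 8 k$; slotting in flood-sensor network (11 k$) lifts the total to 315 at 30 k$.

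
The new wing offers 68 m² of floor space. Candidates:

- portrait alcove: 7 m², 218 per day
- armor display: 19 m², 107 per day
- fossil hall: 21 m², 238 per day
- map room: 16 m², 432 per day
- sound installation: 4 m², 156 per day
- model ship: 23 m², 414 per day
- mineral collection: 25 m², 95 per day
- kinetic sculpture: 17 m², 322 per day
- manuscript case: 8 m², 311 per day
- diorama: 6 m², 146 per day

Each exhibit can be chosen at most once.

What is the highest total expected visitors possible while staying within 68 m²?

1677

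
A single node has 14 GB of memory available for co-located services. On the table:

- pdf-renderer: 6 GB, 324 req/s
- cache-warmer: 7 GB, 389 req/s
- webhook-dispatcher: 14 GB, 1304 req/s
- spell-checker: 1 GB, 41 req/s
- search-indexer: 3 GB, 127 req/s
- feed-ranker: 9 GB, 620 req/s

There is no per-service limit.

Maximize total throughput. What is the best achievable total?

1304

Best packing: webhook-dispatcher — 14 GB, 1304 total.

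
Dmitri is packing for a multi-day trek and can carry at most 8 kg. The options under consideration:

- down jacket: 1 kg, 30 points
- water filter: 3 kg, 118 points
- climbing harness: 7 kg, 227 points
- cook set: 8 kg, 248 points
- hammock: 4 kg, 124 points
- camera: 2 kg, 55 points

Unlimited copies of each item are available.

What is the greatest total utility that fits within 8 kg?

Density check — water filter 39.33, climbing harness 32.43, cook set 31.00, hammock 31.00 are the best per kg.
Best packing: 2×down jacket + 2×water filter — 8 kg, 296 total.
No other feasible combination exceeds 296.

296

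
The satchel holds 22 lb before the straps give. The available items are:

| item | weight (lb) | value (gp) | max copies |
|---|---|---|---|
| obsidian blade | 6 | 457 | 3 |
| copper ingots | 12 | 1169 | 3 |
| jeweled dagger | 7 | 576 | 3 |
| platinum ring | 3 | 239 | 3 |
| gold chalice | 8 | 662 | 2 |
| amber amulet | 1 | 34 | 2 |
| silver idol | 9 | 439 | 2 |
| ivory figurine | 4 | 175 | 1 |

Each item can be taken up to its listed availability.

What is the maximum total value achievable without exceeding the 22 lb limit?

1984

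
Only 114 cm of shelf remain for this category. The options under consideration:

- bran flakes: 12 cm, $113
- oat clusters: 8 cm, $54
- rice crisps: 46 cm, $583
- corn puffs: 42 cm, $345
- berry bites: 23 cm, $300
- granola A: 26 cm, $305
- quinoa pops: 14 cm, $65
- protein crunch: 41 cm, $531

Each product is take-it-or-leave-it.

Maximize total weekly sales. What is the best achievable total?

Taking the top-ratio products first gives rice crisps + berry bites + protein crunch for 1414 (110 cm).
Replace berry bites with granola A: the trade gains 5 net, giving 1419 at 113 cm.
The spare 1 cm is too small for any remaining product, and no exchange beats 1419.

1419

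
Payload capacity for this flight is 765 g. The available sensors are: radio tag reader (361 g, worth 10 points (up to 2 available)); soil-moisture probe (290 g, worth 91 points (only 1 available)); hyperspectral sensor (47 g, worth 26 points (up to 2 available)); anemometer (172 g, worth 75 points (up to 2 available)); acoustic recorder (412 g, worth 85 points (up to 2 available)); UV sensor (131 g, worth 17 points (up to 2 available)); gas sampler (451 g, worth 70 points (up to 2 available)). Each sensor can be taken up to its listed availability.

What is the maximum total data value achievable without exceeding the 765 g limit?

293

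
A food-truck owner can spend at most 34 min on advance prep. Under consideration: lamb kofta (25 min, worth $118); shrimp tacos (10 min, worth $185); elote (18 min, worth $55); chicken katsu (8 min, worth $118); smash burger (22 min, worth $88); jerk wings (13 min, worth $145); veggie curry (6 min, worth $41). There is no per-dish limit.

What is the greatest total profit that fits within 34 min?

555

By profit per min: shrimp tacos 18.50, chicken katsu 14.75, jerk wings 11.15 lead.
The ratio ordering already packs tightly: 3×shrimp tacos, 30 min, 555.
No other feasible combination exceeds 555.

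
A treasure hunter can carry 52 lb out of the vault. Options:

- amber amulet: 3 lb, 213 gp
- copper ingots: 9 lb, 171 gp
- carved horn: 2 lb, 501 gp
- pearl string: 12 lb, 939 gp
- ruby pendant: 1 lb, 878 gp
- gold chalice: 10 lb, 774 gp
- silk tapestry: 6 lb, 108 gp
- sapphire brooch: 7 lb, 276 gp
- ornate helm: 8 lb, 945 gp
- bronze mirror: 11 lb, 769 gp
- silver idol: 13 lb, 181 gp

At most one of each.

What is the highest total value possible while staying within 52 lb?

5082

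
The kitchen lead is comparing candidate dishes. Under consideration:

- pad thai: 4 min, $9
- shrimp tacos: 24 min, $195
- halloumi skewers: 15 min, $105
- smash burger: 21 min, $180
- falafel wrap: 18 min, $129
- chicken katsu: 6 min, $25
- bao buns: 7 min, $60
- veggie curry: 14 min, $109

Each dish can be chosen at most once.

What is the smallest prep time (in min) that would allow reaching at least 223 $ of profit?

Look for the lowest-prep combination reaching 223.
smash burger + bao buns reaches 240 using 28 min.
Any bundle with less than 28 min falls short of 223.

28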